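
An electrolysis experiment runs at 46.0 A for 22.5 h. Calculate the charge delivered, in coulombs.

3.73 × 10⁶ C

Q = I·t = 46.00 A × 81000 s = 3.73 × 10⁶ C.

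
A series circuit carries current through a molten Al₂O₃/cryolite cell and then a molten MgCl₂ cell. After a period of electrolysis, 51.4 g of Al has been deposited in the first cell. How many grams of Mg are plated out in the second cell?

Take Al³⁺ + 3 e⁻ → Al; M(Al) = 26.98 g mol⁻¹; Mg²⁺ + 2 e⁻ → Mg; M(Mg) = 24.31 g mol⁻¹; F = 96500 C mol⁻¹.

69.5 g

n(Al) = 51.4 / 26.98 = 1.905 mol.
Since Al³⁺ + 3 e⁻ → Al, n(e⁻) passed = 3 × 1.905 = 5.715 mol.
Cells in series carry the same charge, so the same 5.715 mol of electrons passes through cell 2.
Mg²⁺ + 2 e⁻ → Mg, so n(Mg) = 5.715 / 2 = 2.858 mol.
m(Mg) = 2.858 × 24.31 = 69.5 g.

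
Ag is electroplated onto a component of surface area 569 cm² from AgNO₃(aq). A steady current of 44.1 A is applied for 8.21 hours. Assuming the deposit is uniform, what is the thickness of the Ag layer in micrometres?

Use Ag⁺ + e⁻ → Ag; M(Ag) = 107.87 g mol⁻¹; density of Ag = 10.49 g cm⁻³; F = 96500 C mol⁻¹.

2440 μm

Q = I·t = 44.10 × 29556 = 1303000 C; n(e⁻) = 13.51 mol.
n(Ag) = n(e⁻)/1 = 13.51 mol, so m = 13.51 × 107.87 = 1457 g.
Volume = m/ρ = 1457 / 10.49 = 138.9 cm³.
Thickness = V/A = 138.9 / 569 = 0.244 cm = 2440 μm.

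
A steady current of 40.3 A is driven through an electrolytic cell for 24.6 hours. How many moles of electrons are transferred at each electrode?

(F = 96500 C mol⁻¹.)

Q = I·t = 40.30 A × 88560 s = 3569000 C.
n(e⁻) = Q/F = 3569000 / 96500 = 37.0 mol.

37.0 mol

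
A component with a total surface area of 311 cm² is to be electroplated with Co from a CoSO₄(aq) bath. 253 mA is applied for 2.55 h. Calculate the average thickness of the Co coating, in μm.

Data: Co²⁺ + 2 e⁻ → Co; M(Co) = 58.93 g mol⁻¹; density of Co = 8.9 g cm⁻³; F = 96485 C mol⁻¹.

Q = I·t = 0.2530 × 9180.0 = 2323 C; n(e⁻) = 0.02407 mol.
n(Co) = n(e⁻)/2 = 0.01204 mol, so m = 0.01204 × 58.93 = 0.7093 g.
Volume = m/ρ = 0.7093 / 8.9 = 0.07969 cm³.
Thickness = V/A = 0.07969 / 311 = 2.56 × 10⁻⁴ cm = 2.56 μm.

2.56 μm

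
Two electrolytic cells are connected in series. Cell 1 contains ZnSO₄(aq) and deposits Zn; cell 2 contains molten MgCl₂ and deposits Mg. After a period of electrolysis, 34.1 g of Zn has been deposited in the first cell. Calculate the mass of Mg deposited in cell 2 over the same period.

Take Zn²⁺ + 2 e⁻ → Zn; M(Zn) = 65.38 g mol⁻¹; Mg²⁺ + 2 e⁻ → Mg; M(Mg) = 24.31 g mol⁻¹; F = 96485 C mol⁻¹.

12.7 g

n(Zn) = 34.1 / 65.38 = 0.5216 mol.
Since Zn²⁺ + 2 e⁻ → Zn, n(e⁻) passed = 2 × 0.5216 = 1.043 mol.
Cells in series carry the same charge, so the same 1.043 mol of electrons passes through cell 2.
Mg²⁺ + 2 e⁻ → Mg, so n(Mg) = 1.043 / 2 = 0.5216 mol.
m(Mg) = 0.5216 × 24.31 = 12.7 g.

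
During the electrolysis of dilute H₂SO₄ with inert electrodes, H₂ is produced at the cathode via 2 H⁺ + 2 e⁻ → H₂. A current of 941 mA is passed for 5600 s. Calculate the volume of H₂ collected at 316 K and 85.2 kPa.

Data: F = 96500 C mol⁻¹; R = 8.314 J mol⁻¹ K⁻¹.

0.842 L

Q = I·t = 0.9410 A × 5600.0 s = 5270 C.
n(e⁻) = Q/F = 5270 / 96500 = 0.05461 mol.
2 electrons are transferred per H₂ molecule, so n(H₂) = 0.05461 / 2 = 0.02730 mol.
V = nRT/P = (0.02730 × 8.314 × 316) / (85.2 × 10³ Pa) = 8.42 × 10⁻⁴ m³ = 0.842 L.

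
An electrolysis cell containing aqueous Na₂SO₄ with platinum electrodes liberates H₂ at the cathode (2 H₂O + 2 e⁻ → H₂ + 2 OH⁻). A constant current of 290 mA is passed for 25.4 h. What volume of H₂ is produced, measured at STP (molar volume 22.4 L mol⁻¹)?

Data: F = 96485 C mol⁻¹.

Q = I·t = 0.2900 A × 91440 s = 26520 C.
n(e⁻) = Q/F = 26520 / 96485 = 0.2748 mol.
2 electrons are transferred per H₂ molecule, so n(H₂) = 0.2748 / 2 = 0.1374 mol.
V = n × V_m = 0.1374 × 22.4 = 3.08 L.

3.08 L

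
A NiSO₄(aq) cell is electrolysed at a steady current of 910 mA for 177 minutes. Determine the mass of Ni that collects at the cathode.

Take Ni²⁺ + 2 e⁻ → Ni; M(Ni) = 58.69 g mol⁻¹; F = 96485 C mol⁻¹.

Q = I·t = 0.9100 A × 10620 s = 9664 C.
n(e⁻) = Q/F = 9664 / 96485 = 0.1002 mol.
Ni²⁺ + 2 e⁻ → Ni, so n(Ni) = n(e⁻)/2 = 0.05008 mol.
m = n·M = 0.05008 × 58.69 = 2.94 g.

2.94 g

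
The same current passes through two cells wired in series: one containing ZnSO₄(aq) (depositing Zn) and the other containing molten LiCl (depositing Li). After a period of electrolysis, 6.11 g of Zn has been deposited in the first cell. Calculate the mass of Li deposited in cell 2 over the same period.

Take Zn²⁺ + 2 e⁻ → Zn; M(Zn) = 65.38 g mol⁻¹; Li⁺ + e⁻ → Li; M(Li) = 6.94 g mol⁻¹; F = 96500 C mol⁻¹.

n(Zn) = 6.11 / 65.38 = 0.09345 mol.
Since Zn²⁺ + 2 e⁻ → Zn, n(e⁻) passed = 2 × 0.09345 = 0.1869 mol.
Cells in series carry the same charge, so the same 0.1869 mol of electrons passes through cell 2.
Li⁺ + e⁻ → Li, so n(Li) = 0.1869 / 1 = 0.1869 mol.
m(Li) = 0.1869 × 6.94 = 1.30 g.

1.30 g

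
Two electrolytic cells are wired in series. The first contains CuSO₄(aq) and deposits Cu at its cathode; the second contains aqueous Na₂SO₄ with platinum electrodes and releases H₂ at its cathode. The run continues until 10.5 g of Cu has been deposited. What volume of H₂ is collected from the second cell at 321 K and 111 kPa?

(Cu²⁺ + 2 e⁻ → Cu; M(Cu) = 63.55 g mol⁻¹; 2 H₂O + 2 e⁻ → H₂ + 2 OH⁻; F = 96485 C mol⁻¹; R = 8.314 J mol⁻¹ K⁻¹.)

3.97 L

n(Cu) = 10.5 / 63.55 = 0.1652 mol, so n(e⁻) = 2 × 0.1652 = 0.3304 mol.
The cells are in series, so the same 0.3304 mol of electrons passes through the second cell.
2 H₂O + 2 e⁻ → H₂ + 2 OH⁻ — 2 mol e⁻ per mol H₂, so n(H₂) = 0.3304/2 = 0.1652 mol.
V = nRT/P = (0.1652 × 8.314 × 321) / (111 × 10³) = 0.00397 m³ = 3.97 L.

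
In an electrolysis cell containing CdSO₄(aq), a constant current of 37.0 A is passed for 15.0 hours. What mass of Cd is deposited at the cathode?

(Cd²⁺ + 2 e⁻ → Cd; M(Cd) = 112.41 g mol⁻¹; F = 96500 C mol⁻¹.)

1160 g

Q = I·t = 37.00 A × 54000 s = 1998000 C.
n(e⁻) = Q/F = 1998000 / 96500 = 20.70 mol.
Cd²⁺ + 2 e⁻ → Cd, so n(Cd) = n(e⁻)/2 = 10.35 mol.
m = n·M = 10.35 × 112.41 = 1160 g.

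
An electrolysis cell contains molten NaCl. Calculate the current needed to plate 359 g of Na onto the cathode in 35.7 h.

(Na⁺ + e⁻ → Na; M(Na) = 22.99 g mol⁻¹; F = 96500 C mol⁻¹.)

11.7 A

n(Na) = 359 / 22.99 = 15.62 mol.
n(e⁻) = 1 × 15.62 = 15.62 mol.
Q = n(e⁻)·F = 15.62 × 96500 = 1507000 C.
I = Q/t = 1507000 / 128520 s = 11.7 A.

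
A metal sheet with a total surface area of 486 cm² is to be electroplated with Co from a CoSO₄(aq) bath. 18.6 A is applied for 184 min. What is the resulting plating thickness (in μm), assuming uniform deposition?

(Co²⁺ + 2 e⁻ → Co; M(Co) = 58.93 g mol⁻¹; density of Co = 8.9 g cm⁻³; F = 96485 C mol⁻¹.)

145 μm

Q = I·t = 18.60 × 11040 = 205300 C; n(e⁻) = 2.128 mol.
n(Co) = n(e⁻)/2 = 1.064 mol, so m = 1.064 × 58.93 = 62.71 g.
Volume = m/ρ = 62.71 / 8.9 = 7.046 cm³.
Thickness = V/A = 7.046 / 486 = 0.0145 cm = 145 μm.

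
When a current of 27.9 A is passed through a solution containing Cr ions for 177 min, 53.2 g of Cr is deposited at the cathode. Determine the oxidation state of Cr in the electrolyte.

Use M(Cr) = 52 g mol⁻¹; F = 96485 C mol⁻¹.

+3

Q = I·t = 27.90 A × 10620 s = 296300 C, so n(e⁻) = 296300/96485 = 3.071 mol.
n(Cr) deposited = 53.2 / 52 = 1.023 mol.
Electrons per atom = n(e⁻)/n(Cr) = 3.071 / 1.023 = 3.00 ≈ 3, so the ion is Cr³⁺.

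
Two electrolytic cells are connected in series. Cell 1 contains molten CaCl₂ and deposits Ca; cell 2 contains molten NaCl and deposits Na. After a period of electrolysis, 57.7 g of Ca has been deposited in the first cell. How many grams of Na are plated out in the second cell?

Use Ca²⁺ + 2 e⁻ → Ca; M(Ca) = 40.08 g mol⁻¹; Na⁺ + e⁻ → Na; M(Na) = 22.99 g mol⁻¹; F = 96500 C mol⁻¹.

n(Ca) = 57.7 / 40.08 = 1.440 mol.
Since Ca²⁺ + 2 e⁻ → Ca, n(e⁻) passed = 2 × 1.440 = 2.879 mol.
Cells in series carry the same charge, so the same 2.879 mol of electrons passes through cell 2.
Na⁺ + e⁻ → Na, so n(Na) = 2.879 / 1 = 2.879 mol.
m(Na) = 2.879 × 22.99 = 66.2 g.

66.2 g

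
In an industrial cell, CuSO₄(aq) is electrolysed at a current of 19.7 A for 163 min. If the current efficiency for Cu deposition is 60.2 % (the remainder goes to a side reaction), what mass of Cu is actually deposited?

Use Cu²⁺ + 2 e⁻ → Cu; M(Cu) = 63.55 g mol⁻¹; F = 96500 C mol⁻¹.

Q = I·t = 19.70 × 9780.0 = 192700 C.
n(e⁻) = 192700/96500 = 1.997 mol; theoretically n(Cu) = 1.997/2 = 0.9983 mol, m_theo = 63.44 g.
At 60.2 % efficiency, m_actual = 0.602 × 63.44 = 38.2 g.

38.2 g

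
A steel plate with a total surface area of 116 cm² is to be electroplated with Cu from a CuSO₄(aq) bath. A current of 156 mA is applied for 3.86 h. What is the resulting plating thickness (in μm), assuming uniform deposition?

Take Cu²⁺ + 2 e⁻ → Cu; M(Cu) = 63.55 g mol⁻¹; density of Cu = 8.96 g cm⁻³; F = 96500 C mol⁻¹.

6.87 μm

Q = I·t = 0.1560 × 13896 = 2168 C; n(e⁻) = 0.02246 mol.
n(Cu) = n(e⁻)/2 = 0.01123 mol, so m = 0.01123 × 63.55 = 0.7138 g.
Volume = m/ρ = 0.7138 / 8.96 = 0.07966 cm³.
Thickness = V/A = 0.07966 / 116 = 6.87 × 10⁻⁴ cm = 6.87 μm.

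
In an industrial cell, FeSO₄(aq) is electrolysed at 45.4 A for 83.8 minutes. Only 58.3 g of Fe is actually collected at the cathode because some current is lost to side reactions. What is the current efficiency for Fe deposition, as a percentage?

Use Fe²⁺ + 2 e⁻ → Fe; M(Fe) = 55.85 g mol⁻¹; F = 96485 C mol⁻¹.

Q = I·t = 45.40 × 5028.0 = 228300 C; n(e⁻) = 228300/96485 = 2.366 mol.
Theoretical n(Fe) = n(e⁻)/2 = 1.183 mol, i.e. m_theo = 1.183 × 55.85 = 66.07 g.
Efficiency = m_actual / m_theo = 58.3 / 66.07 = 88.2 %.

88.2 %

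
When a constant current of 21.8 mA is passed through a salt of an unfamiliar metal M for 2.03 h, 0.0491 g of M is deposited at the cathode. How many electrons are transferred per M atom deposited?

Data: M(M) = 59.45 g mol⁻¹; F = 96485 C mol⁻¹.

2

Q = I·t = 0.02180 A × 7308.0 s = 159.3 C, so n(e⁻) = 159.3/96485 = 0.001651 mol.
n(M) deposited = 0.0491 / 59.45 = 0.0008259 mol.
Electrons per atom = n(e⁻)/n(M) = 0.001651 / 0.0008259 = 2.00 ≈ 2, so the ion is M²⁺.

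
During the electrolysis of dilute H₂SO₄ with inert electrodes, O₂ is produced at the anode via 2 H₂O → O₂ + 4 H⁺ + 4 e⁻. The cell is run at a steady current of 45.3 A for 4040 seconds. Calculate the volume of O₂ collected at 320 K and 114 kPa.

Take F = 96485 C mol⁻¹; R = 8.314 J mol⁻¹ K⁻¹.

Q = I·t = 45.30 A × 4040.0 s = 183000 C.
n(e⁻) = Q/F = 183000 / 96485 = 1.897 mol.
4 electrons are transferred per O₂ molecule, so n(O₂) = 1.897 / 4 = 0.4742 mol.
V = nRT/P = (0.4742 × 8.314 × 320) / (114 × 10³ Pa) = 0.0111 m³ = 11.1 L.

11.1 L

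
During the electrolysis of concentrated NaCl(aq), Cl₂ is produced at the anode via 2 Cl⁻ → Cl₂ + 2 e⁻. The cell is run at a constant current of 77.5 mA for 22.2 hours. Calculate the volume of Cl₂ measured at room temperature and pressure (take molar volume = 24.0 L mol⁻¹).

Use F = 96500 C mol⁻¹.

Q = I·t = 0.07750 A × 79920 s = 6194 C.
n(e⁻) = Q/F = 6194 / 96500 = 0.06418 mol.
2 electrons are transferred per Cl₂ molecule, so n(Cl₂) = 0.06418 / 2 = 0.03209 mol.
V = n × V_m = 0.03209 × 24.0 = 0.770 L.

0.770 L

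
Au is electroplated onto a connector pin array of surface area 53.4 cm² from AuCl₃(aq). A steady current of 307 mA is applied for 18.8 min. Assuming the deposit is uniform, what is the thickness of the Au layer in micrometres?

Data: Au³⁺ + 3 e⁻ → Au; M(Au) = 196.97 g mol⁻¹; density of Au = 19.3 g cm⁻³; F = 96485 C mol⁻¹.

Q = I·t = 0.3070 × 1128.0 = 346.3 C; n(e⁻) = 0.003589 mol.
n(Au) = n(e⁻)/3 = 0.001196 mol, so m = 0.001196 × 196.97 = 0.2356 g.
Volume = m/ρ = 0.2356 / 19.3 = 0.01221 cm³.
Thickness = V/A = 0.01221 / 53.4 = 2.29 × 10⁻⁴ cm = 2.29 μm.

2.29 μm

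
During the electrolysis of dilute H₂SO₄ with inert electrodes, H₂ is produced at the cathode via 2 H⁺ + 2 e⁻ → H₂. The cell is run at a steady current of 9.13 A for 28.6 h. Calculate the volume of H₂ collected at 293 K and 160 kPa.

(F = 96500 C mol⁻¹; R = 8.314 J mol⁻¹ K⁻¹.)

Q = I·t = 9.130 A × 102960 s = 940000 C.
n(e⁻) = Q/F = 940000 / 96500 = 9.741 mol.
2 electrons are transferred per H₂ molecule, so n(H₂) = 9.741 / 2 = 4.871 mol.
V = nRT/P = (4.871 × 8.314 × 293) / (160 × 10³ Pa) = 0.0742 m³ = 74.2 L.

74.2 L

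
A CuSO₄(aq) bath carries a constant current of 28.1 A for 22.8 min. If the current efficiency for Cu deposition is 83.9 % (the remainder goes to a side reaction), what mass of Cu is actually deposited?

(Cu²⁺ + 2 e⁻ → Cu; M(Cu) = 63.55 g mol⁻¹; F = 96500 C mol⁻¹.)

10.6 g

Q = I·t = 28.10 × 1368.0 = 38440 C.
n(e⁻) = 38440/96500 = 0.3984 mol; theoretically n(Cu) = 0.3984/2 = 0.1992 mol, m_theo = 12.66 g.
At 83.9 % efficiency, m_actual = 0.839 × 12.66 = 10.6 g.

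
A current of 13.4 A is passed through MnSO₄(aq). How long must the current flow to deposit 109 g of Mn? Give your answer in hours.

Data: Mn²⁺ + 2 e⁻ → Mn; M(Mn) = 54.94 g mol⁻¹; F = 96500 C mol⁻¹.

n(Mn) = m/M = 109 / 54.94 = 1.984 mol.
Each Mn atom requires 2 electrons, so n(e⁻) = 2 × 1.984 = 3.968 mol.
Q = n(e⁻)·F = 3.968 × 96500 = 382900 C.
t = Q/I = 382900 / 13.40 A = 28580 s = 7.94 h.

7.94 h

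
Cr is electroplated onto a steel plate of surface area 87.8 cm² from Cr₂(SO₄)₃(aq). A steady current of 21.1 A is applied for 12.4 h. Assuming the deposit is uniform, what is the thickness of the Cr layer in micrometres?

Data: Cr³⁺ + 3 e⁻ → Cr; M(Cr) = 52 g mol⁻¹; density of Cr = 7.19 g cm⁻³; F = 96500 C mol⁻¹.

2680 μm

Q = I·t = 21.10 × 44640 = 941900 C; n(e⁻) = 9.761 mol.
n(Cr) = n(e⁻)/3 = 3.254 mol, so m = 3.254 × 52 = 169.2 g.
Volume = m/ρ = 169.2 / 7.19 = 23.53 cm³.
Thickness = V/A = 23.53 / 87.8 = 0.268 cm = 2680 μm.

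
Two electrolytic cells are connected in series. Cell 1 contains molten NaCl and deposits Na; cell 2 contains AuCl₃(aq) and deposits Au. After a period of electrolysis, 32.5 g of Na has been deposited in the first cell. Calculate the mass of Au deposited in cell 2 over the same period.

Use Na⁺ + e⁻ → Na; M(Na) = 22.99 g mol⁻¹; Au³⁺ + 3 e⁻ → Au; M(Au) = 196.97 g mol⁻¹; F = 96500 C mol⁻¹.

92.8 g

n(Na) = 32.5 / 22.99 = 1.414 mol.
Since Na⁺ + e⁻ → Na, n(e⁻) passed = 1 × 1.414 = 1.414 mol.
Cells in series carry the same charge, so the same 1.414 mol of electrons passes through cell 2.
Au³⁺ + 3 e⁻ → Au, so n(Au) = 1.414 / 3 = 0.4712 mol.
m(Au) = 0.4712 × 196.97 = 92.8 g.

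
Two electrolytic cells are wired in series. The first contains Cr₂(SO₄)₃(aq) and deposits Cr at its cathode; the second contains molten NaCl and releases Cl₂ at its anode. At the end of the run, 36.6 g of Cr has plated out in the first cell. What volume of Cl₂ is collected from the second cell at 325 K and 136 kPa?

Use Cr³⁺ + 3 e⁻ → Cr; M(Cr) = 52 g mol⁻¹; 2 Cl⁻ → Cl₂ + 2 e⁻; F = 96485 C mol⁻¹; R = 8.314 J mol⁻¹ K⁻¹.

n(Cr) = 36.6 / 52 = 0.7038 mol, so n(e⁻) = 3 × 0.7038 = 2.112 mol.
The cells are in series, so the same 2.112 mol of electrons passes through the second cell.
2 Cl⁻ → Cl₂ + 2 e⁻ — 2 mol e⁻ per mol Cl₂, so n(Cl₂) = 2.112/2 = 1.056 mol.
V = nRT/P = (1.056 × 8.314 × 325) / (136 × 10³) = 0.0210 m³ = 21.0 L.

21.0 L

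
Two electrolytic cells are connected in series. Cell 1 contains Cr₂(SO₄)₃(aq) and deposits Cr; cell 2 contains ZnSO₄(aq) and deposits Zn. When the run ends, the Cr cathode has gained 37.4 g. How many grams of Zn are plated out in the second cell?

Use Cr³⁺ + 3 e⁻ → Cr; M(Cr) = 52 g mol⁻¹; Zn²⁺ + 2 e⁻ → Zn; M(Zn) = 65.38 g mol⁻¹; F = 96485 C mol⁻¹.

70.5 g

n(Cr) = 37.4 / 52 = 0.7192 mol.
Since Cr³⁺ + 3 e⁻ → Cr, n(e⁻) passed = 3 × 0.7192 = 2.158 mol.
Cells in series carry the same charge, so the same 2.158 mol of electrons passes through cell 2.
Zn²⁺ + 2 e⁻ → Zn, so n(Zn) = 2.158 / 2 = 1.079 mol.
m(Zn) = 1.079 × 65.38 = 70.5 g.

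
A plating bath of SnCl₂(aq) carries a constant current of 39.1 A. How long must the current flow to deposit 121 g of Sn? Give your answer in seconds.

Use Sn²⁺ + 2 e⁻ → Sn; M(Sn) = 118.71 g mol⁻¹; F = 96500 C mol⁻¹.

n(Sn) = m/M = 121 / 118.71 = 1.019 mol.
Each Sn atom requires 2 electrons, so n(e⁻) = 2 × 1.019 = 2.039 mol.
Q = n(e⁻)·F = 2.039 × 96500 = 196700 C.
t = Q/I = 196700 / 39.10 A = 5031 s.

5030 s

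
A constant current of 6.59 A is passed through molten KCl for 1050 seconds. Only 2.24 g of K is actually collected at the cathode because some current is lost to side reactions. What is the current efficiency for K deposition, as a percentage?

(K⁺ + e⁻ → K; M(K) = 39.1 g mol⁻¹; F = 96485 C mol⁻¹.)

79.9 %

Q = I·t = 6.590 × 1050.0 = 6920 C; n(e⁻) = 6920/96485 = 0.07172 mol.
Theoretical n(K) = n(e⁻)/1 = 0.07172 mol, i.e. m_theo = 0.07172 × 39.1 = 2.804 g.
Efficiency = m_actual / m_theo = 2.24 / 2.804 = 79.9 %.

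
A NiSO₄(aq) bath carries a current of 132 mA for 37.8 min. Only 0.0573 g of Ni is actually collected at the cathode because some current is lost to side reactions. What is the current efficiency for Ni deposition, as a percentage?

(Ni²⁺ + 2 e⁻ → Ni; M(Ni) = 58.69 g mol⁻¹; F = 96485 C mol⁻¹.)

Q = I·t = 0.1320 × 2268.0 = 299.4 C; n(e⁻) = 299.4/96485 = 0.003103 mol.
Theoretical n(Ni) = n(e⁻)/2 = 0.001551 mol, i.e. m_theo = 0.001551 × 58.69 = 0.09105 g.
Efficiency = m_actual / m_theo = 0.0573 / 0.09105 = 62.9 %.

62.9 %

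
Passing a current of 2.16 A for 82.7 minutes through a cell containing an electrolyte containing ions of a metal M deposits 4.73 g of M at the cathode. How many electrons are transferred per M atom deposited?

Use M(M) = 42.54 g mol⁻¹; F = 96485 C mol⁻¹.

1

Q = I·t = 2.160 A × 4962.0 s = 10720 C, so n(e⁻) = 10720/96485 = 0.1111 mol.
n(M) deposited = 4.73 / 42.54 = 0.1112 mol.
Electrons per atom = n(e⁻)/n(M) = 0.1111 / 0.1112 = 0.999 ≈ 1, so the ion is M⁺.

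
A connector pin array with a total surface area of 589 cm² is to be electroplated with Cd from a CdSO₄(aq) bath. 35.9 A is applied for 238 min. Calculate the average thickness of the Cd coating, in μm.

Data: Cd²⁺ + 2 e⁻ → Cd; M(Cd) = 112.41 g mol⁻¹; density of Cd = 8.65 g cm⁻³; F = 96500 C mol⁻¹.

586 μm

Q = I·t = 35.90 × 14280 = 512700 C; n(e⁻) = 5.312 mol.
n(Cd) = n(e⁻)/2 = 2.656 mol, so m = 2.656 × 112.41 = 298.6 g.
Volume = m/ρ = 298.6 / 8.65 = 34.52 cm³.
Thickness = V/A = 34.52 / 589 = 0.0586 cm = 586 μm.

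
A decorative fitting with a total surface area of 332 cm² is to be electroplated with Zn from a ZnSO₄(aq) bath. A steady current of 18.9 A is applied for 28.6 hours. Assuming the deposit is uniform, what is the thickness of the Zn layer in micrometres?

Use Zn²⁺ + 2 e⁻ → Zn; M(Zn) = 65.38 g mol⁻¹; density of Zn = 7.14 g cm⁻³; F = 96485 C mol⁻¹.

Q = I·t = 18.90 × 102960 = 1946000 C; n(e⁻) = 20.17 mol.
n(Zn) = n(e⁻)/2 = 10.08 mol, so m = 10.08 × 65.38 = 659.3 g.
Volume = m/ρ = 659.3 / 7.14 = 92.34 cm³.
Thickness = V/A = 92.34 / 332 = 0.278 cm = 2780 μm.

2780 μm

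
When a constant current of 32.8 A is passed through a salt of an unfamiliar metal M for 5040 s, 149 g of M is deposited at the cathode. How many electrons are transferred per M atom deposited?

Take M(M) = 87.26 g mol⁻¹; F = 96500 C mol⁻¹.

Q = I·t = 32.80 A × 5040.0 s = 165300 C, so n(e⁻) = 165300/96500 = 1.713 mol.
n(M) deposited = 149 / 87.26 = 1.708 mol.
Electrons per atom = n(e⁻)/n(M) = 1.713 / 1.708 = 1.00 ≈ 1, so the ion is M⁺.

1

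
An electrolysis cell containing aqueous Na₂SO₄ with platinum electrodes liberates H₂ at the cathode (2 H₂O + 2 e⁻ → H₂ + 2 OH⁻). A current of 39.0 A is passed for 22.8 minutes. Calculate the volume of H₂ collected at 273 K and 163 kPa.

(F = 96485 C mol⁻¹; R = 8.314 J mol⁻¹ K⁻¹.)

Q = I·t = 39.00 A × 1368.0 s = 53350 C.
n(e⁻) = Q/F = 53350 / 96485 = 0.5530 mol.
2 electrons are transferred per H₂ molecule, so n(H₂) = 0.5530 / 2 = 0.2765 mol.
V = nRT/P = (0.2765 × 8.314 × 273) / (163 × 10³ Pa) = 0.00385 m³ = 3.85 L.

3.85 L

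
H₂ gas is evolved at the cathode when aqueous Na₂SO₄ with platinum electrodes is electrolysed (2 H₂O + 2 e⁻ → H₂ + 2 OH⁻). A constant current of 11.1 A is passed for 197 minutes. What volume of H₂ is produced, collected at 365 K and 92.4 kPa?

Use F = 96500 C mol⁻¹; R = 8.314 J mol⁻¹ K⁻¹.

Q = I·t = 11.10 A × 11820 s = 131200 C.
n(e⁻) = Q/F = 131200 / 96500 = 1.360 mol.
2 electrons are transferred per H₂ molecule, so n(H₂) = 1.360 / 2 = 0.6798 mol.
V = nRT/P = (0.6798 × 8.314 × 365) / (92.4 × 10³ Pa) = 0.0223 m³ = 22.3 L.

22.3 L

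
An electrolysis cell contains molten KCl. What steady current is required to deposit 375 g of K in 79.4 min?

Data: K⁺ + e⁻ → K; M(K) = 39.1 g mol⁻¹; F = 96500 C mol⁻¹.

n(K) = 375 / 39.1 = 9.591 mol.
n(e⁻) = 1 × 9.591 = 9.591 mol.
Q = n(e⁻)·F = 9.591 × 96500 = 925500 C.
I = Q/t = 925500 / 4764.0 s = 194 A.

194 A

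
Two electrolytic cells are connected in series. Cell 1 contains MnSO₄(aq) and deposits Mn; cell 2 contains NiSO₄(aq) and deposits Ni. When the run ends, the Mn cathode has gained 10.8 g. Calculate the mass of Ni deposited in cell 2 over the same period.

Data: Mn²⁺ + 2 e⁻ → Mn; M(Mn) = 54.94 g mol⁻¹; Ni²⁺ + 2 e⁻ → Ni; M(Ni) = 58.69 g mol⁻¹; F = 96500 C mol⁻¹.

11.5 g

n(Mn) = 10.8 / 54.94 = 0.1966 mol.
Since Mn²⁺ + 2 e⁻ → Mn, n(e⁻) passed = 2 × 0.1966 = 0.3932 mol.
Cells in series carry the same charge, so the same 0.3932 mol of electrons passes through cell 2.
Ni²⁺ + 2 e⁻ → Ni, so n(Ni) = 0.3932 / 2 = 0.1966 mol.
m(Ni) = 0.1966 × 58.69 = 11.5 g.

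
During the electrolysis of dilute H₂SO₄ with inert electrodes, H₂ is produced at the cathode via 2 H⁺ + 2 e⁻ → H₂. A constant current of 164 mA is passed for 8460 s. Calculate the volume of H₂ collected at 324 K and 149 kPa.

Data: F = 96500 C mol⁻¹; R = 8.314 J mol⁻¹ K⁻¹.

0.130 L

Q = I·t = 0.1640 A × 8460.0 s = 1387 C.
n(e⁻) = Q/F = 1387 / 96500 = 0.01438 mol.
2 electrons are transferred per H₂ molecule, so n(H₂) = 0.01438 / 2 = 0.007189 mol.
V = nRT/P = (0.007189 × 8.314 × 324) / (149 × 10³ Pa) = 1.30 × 10⁻⁴ m³ = 0.130 L.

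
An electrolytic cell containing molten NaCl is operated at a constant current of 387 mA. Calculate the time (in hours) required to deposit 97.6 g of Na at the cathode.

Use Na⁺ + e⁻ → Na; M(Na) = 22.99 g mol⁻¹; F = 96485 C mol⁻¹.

294 h

n(Na) = m/M = 97.6 / 22.99 = 4.245 mol.
Each Na atom requires 1 electron, so n(e⁻) = 1 × 4.245 = 4.245 mol.
Q = n(e⁻)·F = 4.245 × 96485 = 409600 C.
t = Q/I = 409600 / 0.3870 A = 1058000 s = 294 h.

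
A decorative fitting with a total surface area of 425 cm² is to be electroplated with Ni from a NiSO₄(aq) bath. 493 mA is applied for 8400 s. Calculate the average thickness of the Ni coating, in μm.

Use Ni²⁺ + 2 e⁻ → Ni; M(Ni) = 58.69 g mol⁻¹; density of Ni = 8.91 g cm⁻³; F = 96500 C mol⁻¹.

3.33 μm

Q = I·t = 0.4930 × 8400.0 = 4141 C; n(e⁻) = 0.04291 mol.
n(Ni) = n(e⁻)/2 = 0.02146 mol, so m = 0.02146 × 58.69 = 1.259 g.
Volume = m/ρ = 1.259 / 8.91 = 0.1413 cm³.
Thickness = V/A = 0.1413 / 425 = 3.33 × 10⁻⁴ cm = 3.33 μm.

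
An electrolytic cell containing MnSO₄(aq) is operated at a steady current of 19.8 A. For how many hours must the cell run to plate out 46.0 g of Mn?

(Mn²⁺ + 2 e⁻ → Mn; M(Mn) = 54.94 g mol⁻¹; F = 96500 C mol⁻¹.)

n(Mn) = m/M = 46.0 / 54.94 = 0.8373 mol.
Each Mn atom requires 2 electrons, so n(e⁻) = 2 × 0.8373 = 1.675 mol.
Q = n(e⁻)·F = 1.675 × 96500 = 161600 C.
t = Q/I = 161600 / 19.80 A = 8161 s = 2.27 h.

2.27 h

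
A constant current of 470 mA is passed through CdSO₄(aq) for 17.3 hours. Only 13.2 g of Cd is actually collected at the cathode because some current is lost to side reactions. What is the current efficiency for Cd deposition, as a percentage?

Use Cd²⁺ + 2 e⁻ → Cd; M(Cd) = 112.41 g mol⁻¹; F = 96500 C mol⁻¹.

77.4 %

Q = I·t = 0.4700 × 62280 = 29270 C; n(e⁻) = 29270/96500 = 0.3033 mol.
Theoretical n(Cd) = n(e⁻)/2 = 0.1517 mol, i.e. m_theo = 0.1517 × 112.41 = 17.05 g.
Efficiency = m_actual / m_theo = 13.2 / 17.05 = 77.4 %.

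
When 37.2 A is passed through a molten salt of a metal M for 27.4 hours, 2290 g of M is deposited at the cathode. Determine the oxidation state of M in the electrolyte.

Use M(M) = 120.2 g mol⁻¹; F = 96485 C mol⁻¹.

Q = I·t = 37.20 A × 98640 s = 3669000 C, so n(e⁻) = 3669000/96485 = 38.03 mol.
n(M) deposited = 2290 / 120.2 = 19.05 mol.
Electrons per atom = n(e⁻)/n(M) = 38.03 / 19.05 = 2.00 ≈ 2, so the ion is M²⁺.

+2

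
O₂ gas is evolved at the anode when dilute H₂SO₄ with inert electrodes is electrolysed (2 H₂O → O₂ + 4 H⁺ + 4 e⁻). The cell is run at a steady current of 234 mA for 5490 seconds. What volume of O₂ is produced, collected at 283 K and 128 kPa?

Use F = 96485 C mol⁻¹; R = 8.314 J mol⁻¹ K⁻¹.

0.0612 L

Q = I·t = 0.2340 A × 5490.0 s = 1285 C.
n(e⁻) = Q/F = 1285 / 96485 = 0.01331 mol.
4 electrons are transferred per O₂ molecule, so n(O₂) = 0.01331 / 4 = 0.003329 mol.
V = nRT/P = (0.003329 × 8.314 × 283) / (128 × 10³ Pa) = 6.12 × 10⁻⁵ m³ = 0.0612 L.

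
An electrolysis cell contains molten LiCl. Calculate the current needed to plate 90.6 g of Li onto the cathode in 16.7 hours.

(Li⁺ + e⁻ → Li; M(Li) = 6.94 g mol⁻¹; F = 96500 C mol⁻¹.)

n(Li) = 90.6 / 6.94 = 13.05 mol.
n(e⁻) = 1 × 13.05 = 13.05 mol.
Q = n(e⁻)·F = 13.05 × 96500 = 1260000 C.
I = Q/t = 1260000 / 60120 s = 21.0 A.

21.0 A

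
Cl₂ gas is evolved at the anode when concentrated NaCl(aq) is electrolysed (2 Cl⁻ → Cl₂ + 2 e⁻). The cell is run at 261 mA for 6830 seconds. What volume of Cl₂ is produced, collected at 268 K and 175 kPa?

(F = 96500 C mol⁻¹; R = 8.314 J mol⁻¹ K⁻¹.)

Q = I·t = 0.2610 A × 6830.0 s = 1783 C.
n(e⁻) = Q/F = 1783 / 96500 = 0.01847 mol.
2 electrons are transferred per Cl₂ molecule, so n(Cl₂) = 0.01847 / 2 = 0.009236 mol.
V = nRT/P = (0.009236 × 8.314 × 268) / (175 × 10³ Pa) = 1.18 × 10⁻⁴ m³ = 0.118 L.

0.118 L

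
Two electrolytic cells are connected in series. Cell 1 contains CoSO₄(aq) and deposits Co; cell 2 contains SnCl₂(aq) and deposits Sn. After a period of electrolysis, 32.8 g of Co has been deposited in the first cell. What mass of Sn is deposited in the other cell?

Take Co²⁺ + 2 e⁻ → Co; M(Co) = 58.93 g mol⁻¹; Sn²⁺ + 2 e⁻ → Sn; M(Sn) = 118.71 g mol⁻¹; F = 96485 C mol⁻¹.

n(Co) = 32.8 / 58.93 = 0.5566 mol.
Since Co²⁺ + 2 e⁻ → Co, n(e⁻) passed = 2 × 0.5566 = 1.113 mol.
Cells in series carry the same charge, so the same 1.113 mol of electrons passes through cell 2.
Sn²⁺ + 2 e⁻ → Sn, so n(Sn) = 1.113 / 2 = 0.5566 mol.
m(Sn) = 0.5566 × 118.71 = 66.1 g.

66.1 g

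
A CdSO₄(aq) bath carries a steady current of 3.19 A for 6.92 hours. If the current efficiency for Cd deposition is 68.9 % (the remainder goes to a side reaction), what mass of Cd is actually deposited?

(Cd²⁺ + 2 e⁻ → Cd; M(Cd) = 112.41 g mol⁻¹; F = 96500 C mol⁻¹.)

31.9 g

Q = I·t = 3.190 × 24912 = 79470 C.
n(e⁻) = 79470/96500 = 0.8235 mol; theoretically n(Cd) = 0.8235/2 = 0.4118 mol, m_theo = 46.29 g.
At 68.9 % efficiency, m_actual = 0.689 × 46.29 = 31.9 g.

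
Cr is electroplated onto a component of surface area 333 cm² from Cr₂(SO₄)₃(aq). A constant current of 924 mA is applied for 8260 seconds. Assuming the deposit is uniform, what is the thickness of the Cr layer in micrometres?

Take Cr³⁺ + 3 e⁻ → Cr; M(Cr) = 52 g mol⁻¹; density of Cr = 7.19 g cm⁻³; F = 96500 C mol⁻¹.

Q = I·t = 0.9240 × 8260.0 = 7632 C; n(e⁻) = 0.07909 mol.
n(Cr) = n(e⁻)/3 = 0.02636 mol, so m = 0.02636 × 52 = 1.371 g.
Volume = m/ρ = 1.371 / 7.19 = 0.1907 cm³.
Thickness = V/A = 0.1907 / 333 = 5.73 × 10⁻⁴ cm = 5.73 μm.

5.73 μm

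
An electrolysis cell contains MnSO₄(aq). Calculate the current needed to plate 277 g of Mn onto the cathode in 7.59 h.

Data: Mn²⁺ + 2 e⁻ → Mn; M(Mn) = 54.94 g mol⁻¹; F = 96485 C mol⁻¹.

35.6 A

n(Mn) = 277 / 54.94 = 5.042 mol.
n(e⁻) = 2 × 5.042 = 10.08 mol.
Q = n(e⁻)·F = 10.08 × 96485 = 972900 C.
I = Q/t = 972900 / 27324 s = 35.6 A.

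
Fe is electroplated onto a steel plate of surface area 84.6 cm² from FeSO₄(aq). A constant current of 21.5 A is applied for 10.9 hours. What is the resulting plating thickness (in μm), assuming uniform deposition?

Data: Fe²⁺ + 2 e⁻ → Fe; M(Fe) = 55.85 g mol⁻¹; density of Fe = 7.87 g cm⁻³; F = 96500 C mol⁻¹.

3670 μm

Q = I·t = 21.50 × 39240 = 843700 C; n(e⁻) = 8.743 mol.
n(Fe) = n(e⁻)/2 = 4.371 mol, so m = 4.371 × 55.85 = 244.1 g.
Volume = m/ρ = 244.1 / 7.87 = 31.02 cm³.
Thickness = V/A = 31.02 / 84.6 = 0.367 cm = 3670 μm.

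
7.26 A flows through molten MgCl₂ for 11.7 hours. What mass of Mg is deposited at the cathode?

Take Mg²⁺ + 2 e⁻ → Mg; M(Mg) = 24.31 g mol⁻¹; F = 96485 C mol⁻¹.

38.5 g

Q = I·t = 7.260 A × 42120 s = 305800 C.
n(e⁻) = Q/F = 305800 / 96485 = 3.169 mol.
Mg²⁺ + 2 e⁻ → Mg, so n(Mg) = n(e⁻)/2 = 1.585 mol.
m = n·M = 1.585 × 24.31 = 38.5 g.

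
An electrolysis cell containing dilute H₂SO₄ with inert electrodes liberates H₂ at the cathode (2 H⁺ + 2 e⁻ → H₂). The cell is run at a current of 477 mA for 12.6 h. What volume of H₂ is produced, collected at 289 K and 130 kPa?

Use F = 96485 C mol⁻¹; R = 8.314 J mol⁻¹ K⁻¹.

2.07 L

Q = I·t = 0.4770 A × 45360 s = 21640 C.
n(e⁻) = Q/F = 21640 / 96485 = 0.2242 mol.
2 electrons are transferred per H₂ molecule, so n(H₂) = 0.2242 / 2 = 0.1121 mol.
V = nRT/P = (0.1121 × 8.314 × 289) / (130 × 10³ Pa) = 0.00207 m³ = 2.07 L.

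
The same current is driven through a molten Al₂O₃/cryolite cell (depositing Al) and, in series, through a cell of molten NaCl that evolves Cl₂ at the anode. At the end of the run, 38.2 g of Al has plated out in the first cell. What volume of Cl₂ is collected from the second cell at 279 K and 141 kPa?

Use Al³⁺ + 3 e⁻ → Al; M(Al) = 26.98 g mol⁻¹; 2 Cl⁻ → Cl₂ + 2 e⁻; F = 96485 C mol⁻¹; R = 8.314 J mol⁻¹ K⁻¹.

34.9 L

n(Al) = 38.2 / 26.98 = 1.416 mol, so n(e⁻) = 3 × 1.416 = 4.248 mol.
The cells are in series, so the same 4.248 mol of electrons passes through the second cell.
2 Cl⁻ → Cl₂ + 2 e⁻ — 2 mol e⁻ per mol Cl₂, so n(Cl₂) = 4.248/2 = 2.124 mol.
V = nRT/P = (2.124 × 8.314 × 279) / (141 × 10³) = 0.0349 m³ = 34.9 L.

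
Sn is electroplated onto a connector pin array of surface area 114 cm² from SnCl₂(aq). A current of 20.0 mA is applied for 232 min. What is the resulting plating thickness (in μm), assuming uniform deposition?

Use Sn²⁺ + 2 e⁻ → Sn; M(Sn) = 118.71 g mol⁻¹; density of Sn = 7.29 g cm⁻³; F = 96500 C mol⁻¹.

Q = I·t = 0.02000 × 13920 = 278.4 C; n(e⁻) = 0.002885 mol.
n(Sn) = n(e⁻)/2 = 0.001442 mol, so m = 0.001442 × 118.71 = 0.1712 g.
Volume = m/ρ = 0.1712 / 7.29 = 0.02349 cm³.
Thickness = V/A = 0.02349 / 114 = 2.06 × 10⁻⁴ cm = 2.06 μm.

2.06 μm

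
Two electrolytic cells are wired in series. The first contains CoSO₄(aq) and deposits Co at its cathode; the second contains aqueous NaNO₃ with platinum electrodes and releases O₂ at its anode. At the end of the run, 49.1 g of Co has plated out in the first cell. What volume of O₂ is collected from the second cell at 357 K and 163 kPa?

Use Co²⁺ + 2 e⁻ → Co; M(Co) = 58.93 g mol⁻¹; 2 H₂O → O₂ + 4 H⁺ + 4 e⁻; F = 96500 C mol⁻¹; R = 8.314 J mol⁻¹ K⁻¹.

7.59 L

n(Co) = 49.1 / 58.93 = 0.8332 mol, so n(e⁻) = 2 × 0.8332 = 1.666 mol.
The cells are in series, so the same 1.666 mol of electrons passes through the second cell.
2 H₂O → O₂ + 4 H⁺ + 4 e⁻ — 4 mol e⁻ per mol O₂, so n(O₂) = 1.666/4 = 0.4166 mol.
V = nRT/P = (0.4166 × 8.314 × 357) / (163 × 10³) = 0.00759 m³ = 7.59 L.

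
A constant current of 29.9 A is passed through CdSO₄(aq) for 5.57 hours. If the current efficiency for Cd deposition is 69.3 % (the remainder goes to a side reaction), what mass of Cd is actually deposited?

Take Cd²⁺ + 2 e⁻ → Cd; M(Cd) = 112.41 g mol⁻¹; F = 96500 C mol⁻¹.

242 g

Q = I·t = 29.90 × 20052 = 599600 C.
n(e⁻) = 599600/96500 = 6.213 mol; theoretically n(Cd) = 6.213/2 = 3.107 mol, m_theo = 349.2 g.
At 69.3 % efficiency, m_actual = 0.693 × 349.2 = 242 g.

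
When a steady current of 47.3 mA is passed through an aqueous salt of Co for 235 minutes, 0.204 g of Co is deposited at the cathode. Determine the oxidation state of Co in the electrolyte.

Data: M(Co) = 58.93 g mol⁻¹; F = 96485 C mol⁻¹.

Q = I·t = 0.04730 A × 14100 s = 666.9 C, so n(e⁻) = 666.9/96485 = 0.006912 mol.
n(Co) deposited = 0.204 / 58.93 = 0.003462 mol.
Electrons per atom = n(e⁻)/n(Co) = 0.006912 / 0.003462 = 2.00 ≈ 2, so the ion is Co²⁺.

+2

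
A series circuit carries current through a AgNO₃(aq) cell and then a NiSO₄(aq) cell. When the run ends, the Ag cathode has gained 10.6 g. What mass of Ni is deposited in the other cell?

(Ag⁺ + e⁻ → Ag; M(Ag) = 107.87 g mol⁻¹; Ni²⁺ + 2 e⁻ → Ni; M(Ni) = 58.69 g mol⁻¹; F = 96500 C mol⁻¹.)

n(Ag) = 10.6 / 107.87 = 0.09827 mol.
Since Ag⁺ + e⁻ → Ag, n(e⁻) passed = 1 × 0.09827 = 0.09827 mol.
Cells in series carry the same charge, so the same 0.09827 mol of electrons passes through cell 2.
Ni²⁺ + 2 e⁻ → Ni, so n(Ni) = 0.09827 / 2 = 0.04913 mol.
m(Ni) = 0.04913 × 58.69 = 2.88 g.

2.88 g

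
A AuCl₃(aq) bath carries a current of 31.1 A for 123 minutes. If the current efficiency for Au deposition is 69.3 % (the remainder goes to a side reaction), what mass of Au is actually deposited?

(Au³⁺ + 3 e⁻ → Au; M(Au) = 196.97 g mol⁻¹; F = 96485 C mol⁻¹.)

Q = I·t = 31.10 × 7380.0 = 229500 C.
n(e⁻) = 229500/96485 = 2.379 mol; theoretically n(Au) = 2.379/3 = 0.7929 mol, m_theo = 156.2 g.
At 69.3 % efficiency, m_actual = 0.693 × 156.2 = 108 g.

108 g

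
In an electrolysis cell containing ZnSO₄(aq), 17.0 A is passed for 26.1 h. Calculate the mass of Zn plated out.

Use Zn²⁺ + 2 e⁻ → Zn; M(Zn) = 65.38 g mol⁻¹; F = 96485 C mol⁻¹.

541 g

Q = I·t = 17.00 A × 93960 s = 1597000 C.
n(e⁻) = Q/F = 1597000 / 96485 = 16.56 mol.
Zn²⁺ + 2 e⁻ → Zn, so n(Zn) = n(e⁻)/2 = 8.278 mol.
m = n·M = 8.278 × 65.38 = 541 g.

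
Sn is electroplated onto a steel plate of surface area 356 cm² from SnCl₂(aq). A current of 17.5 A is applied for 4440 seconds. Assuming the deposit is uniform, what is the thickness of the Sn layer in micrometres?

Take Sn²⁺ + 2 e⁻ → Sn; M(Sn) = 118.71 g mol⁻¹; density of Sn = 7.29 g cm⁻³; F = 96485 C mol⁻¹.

184 μm

Q = I·t = 17.50 × 4440.0 = 77700 C; n(e⁻) = 0.8053 mol.
n(Sn) = n(e⁻)/2 = 0.4027 mol, so m = 0.4027 × 118.71 = 47.80 g.
Volume = m/ρ = 47.80 / 7.29 = 6.557 cm³.
Thickness = V/A = 6.557 / 356 = 0.0184 cm = 184 μm.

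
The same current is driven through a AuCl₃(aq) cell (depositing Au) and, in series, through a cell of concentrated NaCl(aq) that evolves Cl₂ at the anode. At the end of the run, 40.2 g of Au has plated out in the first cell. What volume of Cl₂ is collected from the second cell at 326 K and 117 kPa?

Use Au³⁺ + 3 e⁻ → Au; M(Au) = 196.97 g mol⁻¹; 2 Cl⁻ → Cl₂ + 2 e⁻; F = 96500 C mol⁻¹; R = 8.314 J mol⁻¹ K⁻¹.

n(Au) = 40.2 / 196.97 = 0.2041 mol, so n(e⁻) = 3 × 0.2041 = 0.6123 mol.
The cells are in series, so the same 0.6123 mol of electrons passes through the second cell.
2 Cl⁻ → Cl₂ + 2 e⁻ — 2 mol e⁻ per mol Cl₂, so n(Cl₂) = 0.6123/2 = 0.3061 mol.
V = nRT/P = (0.3061 × 8.314 × 326) / (117 × 10³) = 0.00709 m³ = 7.09 L.

7.09 L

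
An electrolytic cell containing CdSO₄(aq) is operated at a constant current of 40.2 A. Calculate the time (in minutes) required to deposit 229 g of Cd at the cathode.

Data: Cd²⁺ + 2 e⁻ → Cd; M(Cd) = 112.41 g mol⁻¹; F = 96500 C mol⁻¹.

n(Cd) = m/M = 229 / 112.41 = 2.037 mol.
Each Cd atom requires 2 electrons, so n(e⁻) = 2 × 2.037 = 4.074 mol.
Q = n(e⁻)·F = 4.074 × 96500 = 393200 C.
t = Q/I = 393200 / 40.20 A = 9781 s = 163 min.

163 min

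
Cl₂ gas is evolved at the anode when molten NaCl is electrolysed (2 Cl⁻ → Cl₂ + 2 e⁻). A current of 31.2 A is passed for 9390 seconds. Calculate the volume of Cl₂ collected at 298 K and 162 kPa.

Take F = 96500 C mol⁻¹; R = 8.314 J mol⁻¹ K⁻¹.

23.2 L

Q = I·t = 31.20 A × 9390.0 s = 293000 C.
n(e⁻) = Q/F = 293000 / 96500 = 3.036 mol.
2 electrons are transferred per Cl₂ molecule, so n(Cl₂) = 3.036 / 2 = 1.518 mol.
V = nRT/P = (1.518 × 8.314 × 298) / (162 × 10³ Pa) = 0.0232 m³ = 23.2 L.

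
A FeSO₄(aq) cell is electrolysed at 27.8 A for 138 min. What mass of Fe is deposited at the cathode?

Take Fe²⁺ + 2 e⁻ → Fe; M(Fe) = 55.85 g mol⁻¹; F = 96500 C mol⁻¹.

Q = I·t = 27.80 A × 8280.0 s = 230200 C.
n(e⁻) = Q/F = 230200 / 96500 = 2.385 mol.
Fe²⁺ + 2 e⁻ → Fe, so n(Fe) = n(e⁻)/2 = 1.193 mol.
m = n·M = 1.193 × 55.85 = 66.6 g.

66.6 g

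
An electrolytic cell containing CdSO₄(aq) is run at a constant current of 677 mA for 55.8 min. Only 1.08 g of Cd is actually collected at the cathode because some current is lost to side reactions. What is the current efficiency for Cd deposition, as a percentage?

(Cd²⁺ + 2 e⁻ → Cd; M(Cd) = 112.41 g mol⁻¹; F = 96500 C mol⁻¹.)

Q = I·t = 0.6770 × 3348.0 = 2267 C; n(e⁻) = 2267/96500 = 0.02349 mol.
Theoretical n(Cd) = n(e⁻)/2 = 0.01174 mol, i.e. m_theo = 0.01174 × 112.41 = 1.320 g.
Efficiency = m_actual / m_theo = 1.08 / 1.320 = 81.8 %.

81.8 %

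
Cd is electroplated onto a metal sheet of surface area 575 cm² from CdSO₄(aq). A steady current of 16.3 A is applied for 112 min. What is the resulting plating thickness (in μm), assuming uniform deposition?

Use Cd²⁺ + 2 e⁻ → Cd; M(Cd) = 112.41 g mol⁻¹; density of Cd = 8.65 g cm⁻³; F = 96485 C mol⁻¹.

Q = I·t = 16.30 × 6720.0 = 109500 C; n(e⁻) = 1.135 mol.
n(Cd) = n(e⁻)/2 = 0.5676 mol, so m = 0.5676 × 112.41 = 63.81 g.
Volume = m/ρ = 63.81 / 8.65 = 7.377 cm³.
Thickness = V/A = 7.377 / 575 = 0.0128 cm = 128 μm.

128 μm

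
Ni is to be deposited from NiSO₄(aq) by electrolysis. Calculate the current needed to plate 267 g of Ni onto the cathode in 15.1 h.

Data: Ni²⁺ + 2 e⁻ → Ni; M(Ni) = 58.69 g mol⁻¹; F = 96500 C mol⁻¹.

16.2 A

n(Ni) = 267 / 58.69 = 4.549 mol.
n(e⁻) = 2 × 4.549 = 9.099 mol.
Q = n(e⁻)·F = 9.099 × 96500 = 878000 C.
I = Q/t = 878000 / 54360 s = 16.2 A.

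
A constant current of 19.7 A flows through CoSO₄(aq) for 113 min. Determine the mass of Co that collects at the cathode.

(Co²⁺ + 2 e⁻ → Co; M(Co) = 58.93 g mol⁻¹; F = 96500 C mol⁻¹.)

Q = I·t = 19.70 A × 6780.0 s = 133600 C.
n(e⁻) = Q/F = 133600 / 96500 = 1.384 mol.
Co²⁺ + 2 e⁻ → Co, so n(Co) = n(e⁻)/2 = 0.6921 mol.
m = n·M = 0.6921 × 58.93 = 40.8 g.

40.8 g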